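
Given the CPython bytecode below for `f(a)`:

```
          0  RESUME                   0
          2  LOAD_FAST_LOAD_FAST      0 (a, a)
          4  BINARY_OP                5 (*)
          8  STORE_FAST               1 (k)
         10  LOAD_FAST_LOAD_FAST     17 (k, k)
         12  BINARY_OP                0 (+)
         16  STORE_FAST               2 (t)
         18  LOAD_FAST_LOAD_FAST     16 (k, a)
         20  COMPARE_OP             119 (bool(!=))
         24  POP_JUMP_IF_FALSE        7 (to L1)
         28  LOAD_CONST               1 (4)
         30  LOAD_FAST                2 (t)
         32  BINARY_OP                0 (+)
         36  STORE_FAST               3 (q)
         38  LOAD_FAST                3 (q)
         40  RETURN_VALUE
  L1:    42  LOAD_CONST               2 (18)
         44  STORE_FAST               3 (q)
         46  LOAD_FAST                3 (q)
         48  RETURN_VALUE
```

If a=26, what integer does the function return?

LOAD_FAST_LOAD_FAST a,a → push 26,26. Stack: [26, 26]
BINARY_OP * → 26 * 26 = 676. Stack: [676]
STORE_FAST k → k=676. Stack: []
LOAD_FAST_LOAD_FAST k,k → push 676,676. Stack: [676, 676]
BINARY_OP + → 676 + 676 = 1352. Stack: [1352]
STORE_FAST t → t=1352. Stack: []
LOAD_FAST_LOAD_FAST k,a → push 676,26. Stack: [676, 26]
COMPARE_OP bool(!=) → 676 vs 26 = True. Stack: [True]
POP_JUMP_IF_FALSE → pop True; no jump. Stack: []
LOAD_CONST → push 4. Stack: [4]
LOAD_FAST t → push 1352. Stack: [4, 1352]
BINARY_OP + → 4 + 1352 = 1356. Stack: [1356]
STORE_FAST q → q=1356. Stack: []
LOAD_FAST q → push 1356. Stack: [1356]
RETURN_VALUE → return 1356.

1356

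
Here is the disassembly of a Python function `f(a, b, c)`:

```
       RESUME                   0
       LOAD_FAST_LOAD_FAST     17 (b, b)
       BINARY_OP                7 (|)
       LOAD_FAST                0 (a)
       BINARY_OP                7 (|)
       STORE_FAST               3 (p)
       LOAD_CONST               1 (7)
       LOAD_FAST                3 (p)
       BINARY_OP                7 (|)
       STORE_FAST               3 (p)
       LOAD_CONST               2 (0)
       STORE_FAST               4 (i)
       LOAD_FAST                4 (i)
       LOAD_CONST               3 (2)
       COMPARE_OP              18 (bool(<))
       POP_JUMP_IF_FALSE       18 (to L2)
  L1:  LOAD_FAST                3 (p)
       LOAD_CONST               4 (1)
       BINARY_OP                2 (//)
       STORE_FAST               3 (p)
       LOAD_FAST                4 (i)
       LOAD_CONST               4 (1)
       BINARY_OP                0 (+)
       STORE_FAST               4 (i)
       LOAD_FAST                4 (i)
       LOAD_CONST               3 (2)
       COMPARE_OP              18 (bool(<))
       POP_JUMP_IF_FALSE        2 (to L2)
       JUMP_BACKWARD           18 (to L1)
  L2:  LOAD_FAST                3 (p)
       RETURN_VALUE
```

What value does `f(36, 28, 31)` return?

63

LOAD_FAST_LOAD_FAST b,b → push 28,28. Stack: [28, 28]
BINARY_OP | → 28 | 28 = 28. Stack: [28]
LOAD_FAST a → push 36. Stack: [28, 36]
BINARY_OP | → 28 | 36 = 60. Stack: [60]
STORE_FAST p → p=60. Stack: []
LOAD_CONST → push 7. Stack: [7]
LOAD_FAST p → push 60. Stack: [7, 60]
BINARY_OP | → 7 | 60 = 63. Stack: [63]
STORE_FAST p → p=63. Stack: []
LOAD_CONST → push 0. Stack: [0]
STORE_FAST i → i=0. Stack: []
LOAD_FAST i → push 0. Stack: [0]
LOAD_CONST → push 2. Stack: [0, 2]
COMPARE_OP bool(<) → 0 vs 2 = True. Stack: [True]
POP_JUMP_IF_FALSE → pop True; no jump. Stack: []
LOAD_FAST p → push 63. Stack: [63]
LOAD_CONST → push 1. Stack: [63, 1]
BINARY_OP // → 63 // 1 = 63. Stack: [63]
STORE_FAST p → p=63. Stack: []
LOAD_FAST i → push 0. Stack: [0]
LOAD_CONST → push 1. Stack: [0, 1]
BINARY_OP + → 0 + 1 = 1. Stack: [1]
STORE_FAST i → i=1. Stack: []
LOAD_FAST i → push 1. Stack: [1]
LOAD_CONST → push 2. Stack: [1, 2]
COMPARE_OP bool(<) → 1 vs 2 = True. Stack: [True]
POP_JUMP_IF_FALSE → pop True; no jump. Stack: []
LOAD_FAST p → push 63. Stack: [63]
LOAD_CONST → push 1. Stack: [63, 1]
BINARY_OP // → 63 // 1 = 63. Stack: [63]
STORE_FAST p → p=63. Stack: []
LOAD_FAST i → push 1. Stack: [1]
LOAD_CONST → push 1. Stack: [1, 1]
BINARY_OP + → 1 + 1 = 2. Stack: [2]
STORE_FAST i → i=2. Stack: []
LOAD_FAST i → push 2. Stack: [2]
LOAD_CONST → push 2. Stack: [2, 2]
COMPARE_OP bool(<) → 2 vs 2 = False. Stack: [False]
POP_JUMP_IF_FALSE → pop False; jump. Stack: []
LOAD_FAST p → push 63. Stack: [63]
RETURN_VALUE → return 63.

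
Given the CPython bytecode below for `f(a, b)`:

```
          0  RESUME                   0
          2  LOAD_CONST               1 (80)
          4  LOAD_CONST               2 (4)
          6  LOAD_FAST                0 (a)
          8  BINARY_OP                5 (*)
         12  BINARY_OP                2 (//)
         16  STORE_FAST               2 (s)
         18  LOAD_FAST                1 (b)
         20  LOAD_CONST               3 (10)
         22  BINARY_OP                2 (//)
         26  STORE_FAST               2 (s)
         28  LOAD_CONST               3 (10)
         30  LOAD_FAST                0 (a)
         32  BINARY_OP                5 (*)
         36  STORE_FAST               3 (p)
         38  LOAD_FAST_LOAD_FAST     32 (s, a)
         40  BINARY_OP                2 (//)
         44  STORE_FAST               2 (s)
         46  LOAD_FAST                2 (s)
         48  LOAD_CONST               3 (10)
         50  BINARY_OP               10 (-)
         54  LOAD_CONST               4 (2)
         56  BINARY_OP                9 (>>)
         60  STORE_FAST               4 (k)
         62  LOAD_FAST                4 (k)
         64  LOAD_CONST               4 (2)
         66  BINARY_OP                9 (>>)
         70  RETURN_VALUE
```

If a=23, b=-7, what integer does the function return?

LOAD_CONST → push 80. Stack: [80]
LOAD_CONST → push 4. Stack: [80, 4]
LOAD_FAST a → push 23. Stack: [80, 4, 23]
BINARY_OP * → 4 * 23 = 92. Stack: [80, 92]
BINARY_OP // → 80 // 92 = 0. Stack: [0]
STORE_FAST s → s=0. Stack: []
LOAD_FAST b → push -7. Stack: [-7]
LOAD_CONST → push 10. Stack: [-7, 10]
BINARY_OP // → -7 // 10 = -1. Stack: [-1]
STORE_FAST s → s=-1. Stack: []
LOAD_CONST → push 10. Stack: [10]
LOAD_FAST a → push 23. Stack: [10, 23]
BINARY_OP * → 10 * 23 = 230. Stack: [230]
STORE_FAST p → p=230. Stack: []
LOAD_FAST_LOAD_FAST s,a → push -1,23. Stack: [-1, 23]
BINARY_OP // → -1 // 23 = -1. Stack: [-1]
STORE_FAST s → s=-1. Stack: []
LOAD_FAST s → push -1. Stack: [-1]
LOAD_CONST → push 10. Stack: [-1, 10]
BINARY_OP - → -1 - 10 = -11. Stack: [-11]
LOAD_CONST → push 2. Stack: [-11, 2]
BINARY_OP >> → -11 >> 2 = -3. Stack: [-3]
STORE_FAST k → k=-3. Stack: []
LOAD_FAST k → push -3. Stack: [-3]
LOAD_CONST → push 2. Stack: [-3, 2]
BINARY_OP >> → -3 >> 2 = -1. Stack: [-1]
RETURN_VALUE → return -1.

-1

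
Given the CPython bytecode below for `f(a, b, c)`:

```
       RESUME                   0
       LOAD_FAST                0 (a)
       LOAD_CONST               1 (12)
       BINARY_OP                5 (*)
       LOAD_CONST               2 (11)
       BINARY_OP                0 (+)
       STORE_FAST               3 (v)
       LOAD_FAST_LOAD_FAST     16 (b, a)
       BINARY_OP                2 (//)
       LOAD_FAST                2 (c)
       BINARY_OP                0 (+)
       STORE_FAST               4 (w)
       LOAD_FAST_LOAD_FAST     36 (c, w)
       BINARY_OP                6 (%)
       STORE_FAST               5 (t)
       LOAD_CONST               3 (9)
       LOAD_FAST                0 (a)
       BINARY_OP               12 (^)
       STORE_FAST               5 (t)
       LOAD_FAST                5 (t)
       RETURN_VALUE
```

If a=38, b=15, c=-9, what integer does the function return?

47

LOAD_FAST a → push 38. Stack: [38]
LOAD_CONST → push 12. Stack: [38, 12]
BINARY_OP * → 38 * 12 = 456. Stack: [456]
LOAD_CONST → push 11. Stack: [456, 11]
BINARY_OP + → 456 + 11 = 467. Stack: [467]
STORE_FAST v → v=467. Stack: []
LOAD_FAST_LOAD_FAST b,a → push 15,38. Stack: [15, 38]
BINARY_OP // → 15 // 38 = 0. Stack: [0]
LOAD_FAST c → push -9. Stack: [0, -9]
BINARY_OP + → 0 + -9 = -9. Stack: [-9]
STORE_FAST w → w=-9. Stack: []
LOAD_FAST_LOAD_FAST c,w → push -9,-9. Stack: [-9, -9]
BINARY_OP % → -9 % -9 = 0. Stack: [0]
STORE_FAST t → t=0. Stack: []
LOAD_CONST → push 9. Stack: [9]
LOAD_FAST a → push 38. Stack: [9, 38]
BINARY_OP ^ → 9 ^ 38 = 47. Stack: [47]
STORE_FAST t → t=47. Stack: []
LOAD_FAST t → push 47. Stack: [47]
RETURN_VALUE → return 47.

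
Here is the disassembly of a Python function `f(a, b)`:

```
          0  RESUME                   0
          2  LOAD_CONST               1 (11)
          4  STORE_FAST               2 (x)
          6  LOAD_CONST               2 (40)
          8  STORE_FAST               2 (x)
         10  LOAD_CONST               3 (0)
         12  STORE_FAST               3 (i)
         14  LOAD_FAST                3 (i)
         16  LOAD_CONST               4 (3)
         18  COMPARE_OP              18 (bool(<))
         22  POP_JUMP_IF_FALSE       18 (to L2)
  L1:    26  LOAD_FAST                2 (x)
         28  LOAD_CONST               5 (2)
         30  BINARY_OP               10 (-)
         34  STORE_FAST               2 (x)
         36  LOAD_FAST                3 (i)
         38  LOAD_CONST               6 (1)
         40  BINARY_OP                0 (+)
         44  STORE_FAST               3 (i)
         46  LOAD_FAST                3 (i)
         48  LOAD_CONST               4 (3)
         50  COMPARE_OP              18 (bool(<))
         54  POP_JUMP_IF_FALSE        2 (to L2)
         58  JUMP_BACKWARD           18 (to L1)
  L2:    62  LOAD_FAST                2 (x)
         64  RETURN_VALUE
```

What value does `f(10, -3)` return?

34

LOAD_CONST → push 11. Stack: [11]
STORE_FAST x → x=11. Stack: []
LOAD_CONST → push 40. Stack: [40]
STORE_FAST x → x=40. Stack: []
LOAD_CONST → push 0. Stack: [0]
STORE_FAST i → i=0. Stack: []
LOAD_FAST i → push 0. Stack: [0]
LOAD_CONST → push 3. Stack: [0, 3]
COMPARE_OP bool(<) → 0 vs 3 = True. Stack: [True]
POP_JUMP_IF_FALSE → pop True; no jump. Stack: []
LOAD_FAST x → push 40. Stack: [40]
LOAD_CONST → push 2. Stack: [40, 2]
BINARY_OP - → 40 - 2 = 38. Stack: [38]
STORE_FAST x → x=38. Stack: []
LOAD_FAST i → push 0. Stack: [0]
LOAD_CONST → push 1. Stack: [0, 1]
BINARY_OP + → 0 + 1 = 1. Stack: [1]
STORE_FAST i → i=1. Stack: []
LOAD_FAST i → push 1. Stack: [1]
LOAD_CONST → push 3. Stack: [1, 3]
COMPARE_OP bool(<) → 1 vs 3 = True. Stack: [True]
POP_JUMP_IF_FALSE → pop True; no jump. Stack: []
LOAD_FAST x → push 38. Stack: [38]
LOAD_CONST → push 2. Stack: [38, 2]
BINARY_OP - → 38 - 2 = 36. Stack: [36]
STORE_FAST x → x=36. Stack: []
LOAD_FAST i → push 1. Stack: [1]
LOAD_CONST → push 1. Stack: [1, 1]
BINARY_OP + → 1 + 1 = 2. Stack: [2]
STORE_FAST i → i=2. Stack: []
LOAD_FAST i → push 2. Stack: [2]
LOAD_CONST → push 3. Stack: [2, 3]
COMPARE_OP bool(<) → 2 vs 3 = True. Stack: [True]
POP_JUMP_IF_FALSE → pop True; no jump. Stack: []
LOAD_FAST x → push 36. Stack: [36]
LOAD_CONST → push 2. Stack: [36, 2]
BINARY_OP - → 36 - 2 = 34. Stack: [34]
STORE_FAST x → x=34. Stack: []
LOAD_FAST i → push 2. Stack: [2]
LOAD_CONST → push 1. Stack: [2, 1]
BINARY_OP + → 2 + 1 = 3. Stack: [3]
STORE_FAST i → i=3. Stack: []
LOAD_FAST i → push 3. Stack: [3]
LOAD_CONST → push 3. Stack: [3, 3]
COMPARE_OP bool(<) → 3 vs 3 = False. Stack: [False]
POP_JUMP_IF_FALSE → pop False; jump. Stack: []
LOAD_FAST x → push 34. Stack: [34]
RETURN_VALUE → return 34.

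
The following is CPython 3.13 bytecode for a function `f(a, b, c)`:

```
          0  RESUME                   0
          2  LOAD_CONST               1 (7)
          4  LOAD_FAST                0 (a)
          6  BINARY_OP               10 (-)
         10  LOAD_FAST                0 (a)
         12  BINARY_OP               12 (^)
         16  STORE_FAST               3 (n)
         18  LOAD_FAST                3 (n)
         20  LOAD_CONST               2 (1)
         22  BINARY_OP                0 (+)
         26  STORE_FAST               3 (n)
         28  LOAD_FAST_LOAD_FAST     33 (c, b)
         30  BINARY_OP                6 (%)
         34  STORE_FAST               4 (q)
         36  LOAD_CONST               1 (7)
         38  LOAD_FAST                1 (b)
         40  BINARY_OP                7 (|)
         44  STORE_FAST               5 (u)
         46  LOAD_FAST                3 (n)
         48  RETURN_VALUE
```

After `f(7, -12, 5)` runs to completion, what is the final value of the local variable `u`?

LOAD_CONST → push 7. Stack: [7]
LOAD_FAST a → push 7. Stack: [7, 7]
BINARY_OP - → 7 - 7 = 0. Stack: [0]
LOAD_FAST a → push 7. Stack: [0, 7]
BINARY_OP ^ → 0 ^ 7 = 7. Stack: [7]
STORE_FAST n → n=7. Stack: []
LOAD_FAST n → push 7. Stack: [7]
LOAD_CONST → push 1. Stack: [7, 1]
BINARY_OP + → 7 + 1 = 8. Stack: [8]
STORE_FAST n → n=8. Stack: []
LOAD_FAST_LOAD_FAST c,b → push 5,-12. Stack: [5, -12]
BINARY_OP % → 5 % -12 = -7. Stack: [-7]
STORE_FAST q → q=-7. Stack: []
LOAD_CONST → push 7. Stack: [7]
LOAD_FAST b → push -12. Stack: [7, -12]
BINARY_OP | → 7 | -12 = -9. Stack: [-9]
STORE_FAST u → u=-9. Stack: []
LOAD_FAST n → push 8. Stack: [8]
RETURN_VALUE → return 8.

-9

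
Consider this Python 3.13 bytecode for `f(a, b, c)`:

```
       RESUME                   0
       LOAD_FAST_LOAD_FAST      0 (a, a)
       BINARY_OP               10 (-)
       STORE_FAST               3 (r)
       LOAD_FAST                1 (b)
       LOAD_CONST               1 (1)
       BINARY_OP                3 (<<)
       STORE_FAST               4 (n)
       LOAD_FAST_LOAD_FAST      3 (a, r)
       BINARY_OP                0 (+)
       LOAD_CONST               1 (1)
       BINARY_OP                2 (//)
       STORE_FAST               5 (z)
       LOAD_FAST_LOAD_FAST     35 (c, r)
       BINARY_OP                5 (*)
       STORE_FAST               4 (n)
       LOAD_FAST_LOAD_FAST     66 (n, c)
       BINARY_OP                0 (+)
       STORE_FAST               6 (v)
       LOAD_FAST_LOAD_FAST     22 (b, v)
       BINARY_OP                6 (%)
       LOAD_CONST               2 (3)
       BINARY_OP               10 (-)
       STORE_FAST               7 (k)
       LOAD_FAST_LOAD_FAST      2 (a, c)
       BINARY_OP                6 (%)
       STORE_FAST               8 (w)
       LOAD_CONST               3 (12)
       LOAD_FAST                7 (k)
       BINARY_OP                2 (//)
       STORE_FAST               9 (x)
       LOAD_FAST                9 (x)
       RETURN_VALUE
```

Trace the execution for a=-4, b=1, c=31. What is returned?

-6

LOAD_FAST_LOAD_FAST a,a → push -4,-4. Stack: [-4, -4]
BINARY_OP - → -4 - -4 = 0. Stack: [0]
STORE_FAST r → r=0. Stack: []
LOAD_FAST b → push 1. Stack: [1]
LOAD_CONST → push 1. Stack: [1, 1]
BINARY_OP << → 1 << 1 = 2. Stack: [2]
STORE_FAST n → n=2. Stack: []
LOAD_FAST_LOAD_FAST a,r → push -4,0. Stack: [-4, 0]
BINARY_OP + → -4 + 0 = -4. Stack: [-4]
LOAD_CONST → push 1. Stack: [-4, 1]
BINARY_OP // → -4 // 1 = -4. Stack: [-4]
STORE_FAST z → z=-4. Stack: []
LOAD_FAST_LOAD_FAST c,r → push 31,0. Stack: [31, 0]
BINARY_OP * → 31 * 0 = 0. Stack: [0]
STORE_FAST n → n=0. Stack: []
LOAD_FAST_LOAD_FAST n,c → push 0,31. Stack: [0, 31]
BINARY_OP + → 0 + 31 = 31. Stack: [31]
STORE_FAST v → v=31. Stack: []
LOAD_FAST_LOAD_FAST b,v → push 1,31. Stack: [1, 31]
BINARY_OP % → 1 % 31 = 1. Stack: [1]
LOAD_CONST → push 3. Stack: [1, 3]
BINARY_OP - → 1 - 3 = -2. Stack: [-2]
STORE_FAST k → k=-2. Stack: []
LOAD_FAST_LOAD_FAST a,c → push -4,31. Stack: [-4, 31]
BINARY_OP % → -4 % 31 = 27. Stack: [27]
STORE_FAST w → w=27. Stack: []
LOAD_CONST → push 12. Stack: [12]
LOAD_FAST k → push -2. Stack: [12, -2]
BINARY_OP // → 12 // -2 = -6. Stack: [-6]
STORE_FAST x → x=-6. Stack: []
LOAD_FAST x → push -6. Stack: [-6]
RETURN_VALUE → return -6.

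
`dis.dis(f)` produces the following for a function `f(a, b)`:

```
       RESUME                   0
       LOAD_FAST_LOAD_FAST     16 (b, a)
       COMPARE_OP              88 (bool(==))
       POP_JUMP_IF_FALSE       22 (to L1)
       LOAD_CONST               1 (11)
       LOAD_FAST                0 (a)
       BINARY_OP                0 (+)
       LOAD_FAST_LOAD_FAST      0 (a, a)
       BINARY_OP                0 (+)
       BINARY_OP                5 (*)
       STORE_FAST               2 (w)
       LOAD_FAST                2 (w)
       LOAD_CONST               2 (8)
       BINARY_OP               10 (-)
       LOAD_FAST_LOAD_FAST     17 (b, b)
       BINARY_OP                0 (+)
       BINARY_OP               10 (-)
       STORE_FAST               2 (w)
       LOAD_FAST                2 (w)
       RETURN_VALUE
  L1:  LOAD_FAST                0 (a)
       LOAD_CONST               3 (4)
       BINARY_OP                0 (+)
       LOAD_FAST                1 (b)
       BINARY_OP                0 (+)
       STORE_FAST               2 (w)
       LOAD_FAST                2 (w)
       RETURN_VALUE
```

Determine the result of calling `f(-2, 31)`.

33

LOAD_FAST_LOAD_FAST b,a → push 31,-2. Stack: [31, -2]
COMPARE_OP bool(==) → 31 vs -2 = False. Stack: [False]
POP_JUMP_IF_FALSE → pop False; jump. Stack: []
LOAD_FAST a → push -2. Stack: [-2]
LOAD_CONST → push 4. Stack: [-2, 4]
BINARY_OP + → -2 + 4 = 2. Stack: [2]
LOAD_FAST b → push 31. Stack: [2, 31]
BINARY_OP + → 2 + 31 = 33. Stack: [33]
STORE_FAST w → w=33. Stack: []
LOAD_FAST w → push 33. Stack: [33]
RETURN_VALUE → return 33.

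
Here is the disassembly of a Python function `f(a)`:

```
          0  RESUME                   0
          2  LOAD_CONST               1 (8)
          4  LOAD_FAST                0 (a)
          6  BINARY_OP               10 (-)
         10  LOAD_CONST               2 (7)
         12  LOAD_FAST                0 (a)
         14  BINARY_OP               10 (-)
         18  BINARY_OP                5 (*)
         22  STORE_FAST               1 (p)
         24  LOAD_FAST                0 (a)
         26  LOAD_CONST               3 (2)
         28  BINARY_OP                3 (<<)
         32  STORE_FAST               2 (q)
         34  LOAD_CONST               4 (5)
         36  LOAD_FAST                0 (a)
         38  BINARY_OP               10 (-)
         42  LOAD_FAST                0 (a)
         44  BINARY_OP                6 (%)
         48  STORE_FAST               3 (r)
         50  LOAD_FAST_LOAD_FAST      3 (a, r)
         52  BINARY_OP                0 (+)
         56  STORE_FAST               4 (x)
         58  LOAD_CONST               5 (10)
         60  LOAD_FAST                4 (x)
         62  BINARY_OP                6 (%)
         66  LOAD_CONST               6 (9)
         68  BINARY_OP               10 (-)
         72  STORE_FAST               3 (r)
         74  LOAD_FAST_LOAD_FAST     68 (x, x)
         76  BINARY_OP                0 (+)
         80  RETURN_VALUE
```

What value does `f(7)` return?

LOAD_CONST → push 8. Stack: [8]
LOAD_FAST a → push 7. Stack: [8, 7]
BINARY_OP - → 8 - 7 = 1. Stack: [1]
LOAD_CONST → push 7. Stack: [1, 7]
LOAD_FAST a → push 7. Stack: [1, 7, 7]
BINARY_OP - → 7 - 7 = 0. Stack: [1, 0]
BINARY_OP * → 1 * 0 = 0. Stack: [0]
STORE_FAST p → p=0. Stack: []
LOAD_FAST a → push 7. Stack: [7]
LOAD_CONST → push 2. Stack: [7, 2]
BINARY_OP << → 7 << 2 = 28. Stack: [28]
STORE_FAST q → q=28. Stack: []
LOAD_CONST → push 5. Stack: [5]
LOAD_FAST a → push 7. Stack: [5, 7]
BINARY_OP - → 5 - 7 = -2. Stack: [-2]
LOAD_FAST a → push 7. Stack: [-2, 7]
BINARY_OP % → -2 % 7 = 5. Stack: [5]
STORE_FAST r → r=5. Stack: []
LOAD_FAST_LOAD_FAST a,r → push 7,5. Stack: [7, 5]
BINARY_OP + → 7 + 5 = 12. Stack: [12]
STORE_FAST x → x=12. Stack: []
LOAD_CONST → push 10. Stack: [10]
LOAD_FAST x → push 12. Stack: [10, 12]
BINARY_OP % → 10 % 12 = 10. Stack: [10]
LOAD_CONST → push 9. Stack: [10, 9]
BINARY_OP - → 10 - 9 = 1. Stack: [1]
STORE_FAST r → r=1. Stack: []
LOAD_FAST_LOAD_FAST x,x → push 12,12. Stack: [12, 12]
BINARY_OP + → 12 + 12 = 24. Stack: [24]
RETURN_VALUE → return 24.

24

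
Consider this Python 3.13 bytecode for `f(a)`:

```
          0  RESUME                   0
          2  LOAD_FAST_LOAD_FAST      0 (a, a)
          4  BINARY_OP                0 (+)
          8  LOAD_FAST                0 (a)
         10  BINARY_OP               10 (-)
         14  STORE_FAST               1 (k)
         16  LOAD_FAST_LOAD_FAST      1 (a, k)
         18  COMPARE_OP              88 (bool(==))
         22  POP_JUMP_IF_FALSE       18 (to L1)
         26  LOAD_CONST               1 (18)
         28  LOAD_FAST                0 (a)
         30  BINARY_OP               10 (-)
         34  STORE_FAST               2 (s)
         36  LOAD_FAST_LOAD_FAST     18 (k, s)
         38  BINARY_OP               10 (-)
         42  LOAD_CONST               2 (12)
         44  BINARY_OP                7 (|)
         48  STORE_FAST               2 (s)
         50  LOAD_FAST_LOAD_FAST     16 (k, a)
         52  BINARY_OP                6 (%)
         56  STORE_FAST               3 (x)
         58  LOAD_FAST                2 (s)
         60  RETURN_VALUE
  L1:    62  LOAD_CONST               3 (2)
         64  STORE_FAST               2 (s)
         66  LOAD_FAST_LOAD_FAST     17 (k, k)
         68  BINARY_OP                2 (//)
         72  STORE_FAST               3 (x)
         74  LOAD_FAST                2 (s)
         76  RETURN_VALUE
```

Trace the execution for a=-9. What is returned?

LOAD_FAST_LOAD_FAST a,a → push -9,-9. Stack: [-9, -9]
BINARY_OP + → -9 + -9 = -18. Stack: [-18]
LOAD_FAST a → push -9. Stack: [-18, -9]
BINARY_OP - → -18 - -9 = -9. Stack: [-9]
STORE_FAST k → k=-9. Stack: []
LOAD_FAST_LOAD_FAST a,k → push -9,-9. Stack: [-9, -9]
COMPARE_OP bool(==) → -9 vs -9 = True. Stack: [True]
POP_JUMP_IF_FALSE → pop True; no jump. Stack: []
LOAD_CONST → push 18. Stack: [18]
LOAD_FAST a → push -9. Stack: [18, -9]
BINARY_OP - → 18 - -9 = 27. Stack: [27]
STORE_FAST s → s=27. Stack: []
LOAD_FAST_LOAD_FAST k,s → push -9,27. Stack: [-9, 27]
BINARY_OP - → -9 - 27 = -36. Stack: [-36]
LOAD_CONST → push 12. Stack: [-36, 12]
BINARY_OP | → -36 | 12 = -36. Stack: [-36]
STORE_FAST s → s=-36. Stack: []
LOAD_FAST_LOAD_FAST k,a → push -9,-9. Stack: [-9, -9]
BINARY_OP % → -9 % -9 = 0. Stack: [0]
STORE_FAST x → x=0. Stack: []
LOAD_FAST s → push -36. Stack: [-36]
RETURN_VALUE → return -36.

-36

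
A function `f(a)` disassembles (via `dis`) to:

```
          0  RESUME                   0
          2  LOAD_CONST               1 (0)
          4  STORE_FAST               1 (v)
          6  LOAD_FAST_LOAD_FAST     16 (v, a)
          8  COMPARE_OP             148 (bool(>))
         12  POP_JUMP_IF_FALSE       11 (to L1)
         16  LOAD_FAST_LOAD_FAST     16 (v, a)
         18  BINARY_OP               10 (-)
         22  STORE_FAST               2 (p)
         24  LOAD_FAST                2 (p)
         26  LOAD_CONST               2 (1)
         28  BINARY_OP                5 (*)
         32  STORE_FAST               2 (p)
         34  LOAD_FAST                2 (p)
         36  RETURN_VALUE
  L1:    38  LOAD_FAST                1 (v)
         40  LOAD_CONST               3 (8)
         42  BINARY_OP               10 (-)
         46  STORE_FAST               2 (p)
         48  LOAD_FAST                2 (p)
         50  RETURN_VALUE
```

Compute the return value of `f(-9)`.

LOAD_CONST → push 0. Stack: [0]
STORE_FAST v → v=0. Stack: []
LOAD_FAST_LOAD_FAST v,a → push 0,-9. Stack: [0, -9]
COMPARE_OP bool(>) → 0 vs -9 = True. Stack: [True]
POP_JUMP_IF_FALSE → pop True; no jump. Stack: []
LOAD_FAST_LOAD_FAST v,a → push 0,-9. Stack: [0, -9]
BINARY_OP - → 0 - -9 = 9. Stack: [9]
STORE_FAST p → p=9. Stack: []
LOAD_FAST p → push 9. Stack: [9]
LOAD_CONST → push 1. Stack: [9, 1]
BINARY_OP * → 9 * 1 = 9. Stack: [9]
STORE_FAST p → p=9. Stack: []
LOAD_FAST p → push 9. Stack: [9]
RETURN_VALUE → return 9.

9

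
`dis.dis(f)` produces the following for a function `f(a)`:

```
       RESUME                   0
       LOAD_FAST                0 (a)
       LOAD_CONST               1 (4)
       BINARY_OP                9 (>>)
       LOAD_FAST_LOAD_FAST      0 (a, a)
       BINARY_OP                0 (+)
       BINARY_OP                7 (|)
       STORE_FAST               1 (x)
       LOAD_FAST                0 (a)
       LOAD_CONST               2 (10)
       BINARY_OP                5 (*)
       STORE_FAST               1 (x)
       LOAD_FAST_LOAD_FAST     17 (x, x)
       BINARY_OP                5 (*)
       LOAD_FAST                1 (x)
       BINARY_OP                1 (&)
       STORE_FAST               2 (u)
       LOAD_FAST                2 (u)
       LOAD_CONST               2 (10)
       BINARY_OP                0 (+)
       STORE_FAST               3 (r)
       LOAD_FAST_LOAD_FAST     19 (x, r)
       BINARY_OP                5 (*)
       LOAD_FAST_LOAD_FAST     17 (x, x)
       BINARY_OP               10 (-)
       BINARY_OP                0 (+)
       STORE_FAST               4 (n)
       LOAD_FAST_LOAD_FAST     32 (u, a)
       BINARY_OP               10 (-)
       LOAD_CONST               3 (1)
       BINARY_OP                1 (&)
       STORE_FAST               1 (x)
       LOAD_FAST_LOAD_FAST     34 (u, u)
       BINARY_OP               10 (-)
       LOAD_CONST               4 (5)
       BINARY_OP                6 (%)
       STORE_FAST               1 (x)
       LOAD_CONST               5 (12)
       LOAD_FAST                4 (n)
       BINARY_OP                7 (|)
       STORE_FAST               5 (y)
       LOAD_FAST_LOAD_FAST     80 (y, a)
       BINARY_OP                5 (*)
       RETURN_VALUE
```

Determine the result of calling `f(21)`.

LOAD_FAST a → push 21. Stack: [21]
LOAD_CONST → push 4. Stack: [21, 4]
BINARY_OP >> → 21 >> 4 = 1. Stack: [1]
LOAD_FAST_LOAD_FAST a,a → push 21,21. Stack: [1, 21, 21]
BINARY_OP + → 21 + 21 = 42. Stack: [1, 42]
BINARY_OP | → 1 | 42 = 43. Stack: [43]
STORE_FAST x → x=43. Stack: []
LOAD_FAST a → push 21. Stack: [21]
LOAD_CONST → push 10. Stack: [21, 10]
BINARY_OP * → 21 * 10 = 210. Stack: [210]
STORE_FAST x → x=210. Stack: []
LOAD_FAST_LOAD_FAST x,x → push 210,210. Stack: [210, 210]
BINARY_OP * → 210 * 210 = 44100. Stack: [44100]
LOAD_FAST x → push 210. Stack: [44100, 210]
BINARY_OP & → 44100 & 210 = 64. Stack: [64]
STORE_FAST u → u=64. Stack: []
LOAD_FAST u → push 64. Stack: [64]
LOAD_CONST → push 10. Stack: [64, 10]
BINARY_OP + → 64 + 10 = 74. Stack: [74]
STORE_FAST r → r=74. Stack: []
LOAD_FAST_LOAD_FAST x,r → push 210,74. Stack: [210, 74]
BINARY_OP * → 210 * 74 = 15540. Stack: [15540]
LOAD_FAST_LOAD_FAST x,x → push 210,210. Stack: [15540, 210, 210]
BINARY_OP - → 210 - 210 = 0. Stack: [15540, 0]
BINARY_OP + → 15540 + 0 = 15540. Stack: [15540]
STORE_FAST n → n=15540. Stack: []
LOAD_FAST_LOAD_FAST u,a → push 64,21. Stack: [64, 21]
BINARY_OP - → 64 - 21 = 43. Stack: [43]
LOAD_CONST → push 1. Stack: [43, 1]
BINARY_OP & → 43 & 1 = 1. Stack: [1]
STORE_FAST x → x=1. Stack: []
LOAD_FAST_LOAD_FAST u,u → push 64,64. Stack: [64, 64]
BINARY_OP - → 64 - 64 = 0. Stack: [0]
LOAD_CONST → push 5. Stack: [0, 5]
BINARY_OP % → 0 % 5 = 0. Stack: [0]
STORE_FAST x → x=0. Stack: []
LOAD_CONST → push 12. Stack: [12]
LOAD_FAST n → push 15540. Stack: [12, 15540]
BINARY_OP | → 12 | 15540 = 15548. Stack: [15548]
STORE_FAST y → y=15548. Stack: []
LOAD_FAST_LOAD_FAST y,a → push 15548,21. Stack: [15548, 21]
BINARY_OP * → 15548 * 21 = 326508. Stack: [326508]
RETURN_VALUE → return 326508.

326508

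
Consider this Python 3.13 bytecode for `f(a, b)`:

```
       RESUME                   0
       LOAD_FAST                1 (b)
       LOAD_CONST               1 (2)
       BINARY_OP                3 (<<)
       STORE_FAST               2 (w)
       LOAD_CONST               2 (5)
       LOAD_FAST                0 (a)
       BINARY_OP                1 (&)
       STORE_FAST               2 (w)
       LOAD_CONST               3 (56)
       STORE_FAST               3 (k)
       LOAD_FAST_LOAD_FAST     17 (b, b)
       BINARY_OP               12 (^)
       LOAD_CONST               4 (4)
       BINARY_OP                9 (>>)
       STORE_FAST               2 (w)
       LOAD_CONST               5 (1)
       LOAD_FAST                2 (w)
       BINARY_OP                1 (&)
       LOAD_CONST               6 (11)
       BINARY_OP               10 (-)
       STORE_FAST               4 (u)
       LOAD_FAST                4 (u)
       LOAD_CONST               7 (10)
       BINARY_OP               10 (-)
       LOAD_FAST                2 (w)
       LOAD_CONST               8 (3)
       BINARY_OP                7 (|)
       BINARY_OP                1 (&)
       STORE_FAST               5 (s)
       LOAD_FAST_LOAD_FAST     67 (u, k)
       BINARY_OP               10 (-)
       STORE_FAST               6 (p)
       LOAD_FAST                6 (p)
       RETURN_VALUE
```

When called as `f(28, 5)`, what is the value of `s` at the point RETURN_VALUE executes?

3

LOAD_FAST b → push 5. Stack: [5]
LOAD_CONST → push 2. Stack: [5, 2]
BINARY_OP << → 5 << 2 = 20. Stack: [20]
STORE_FAST w → w=20. Stack: []
LOAD_CONST → push 5. Stack: [5]
LOAD_FAST a → push 28. Stack: [5, 28]
BINARY_OP & → 5 & 28 = 4. Stack: [4]
STORE_FAST w → w=4. Stack: []
LOAD_CONST → push 56. Stack: [56]
STORE_FAST k → k=56. Stack: []
LOAD_FAST_LOAD_FAST b,b → push 5,5. Stack: [5, 5]
BINARY_OP ^ → 5 ^ 5 = 0. Stack: [0]
LOAD_CONST → push 4. Stack: [0, 4]
BINARY_OP >> → 0 >> 4 = 0. Stack: [0]
STORE_FAST w → w=0. Stack: []
LOAD_CONST → push 1. Stack: [1]
LOAD_FAST w → push 0. Stack: [1, 0]
BINARY_OP & → 1 & 0 = 0. Stack: [0]
LOAD_CONST → push 11. Stack: [0, 11]
BINARY_OP - → 0 - 11 = -11. Stack: [-11]
STORE_FAST u → u=-11. Stack: []
LOAD_FAST u → push -11. Stack: [-11]
LOAD_CONST → push 10. Stack: [-11, 10]
BINARY_OP - → -11 - 10 = -21. Stack: [-21]
LOAD_FAST w → push 0. Stack: [-21, 0]
LOAD_CONST → push 3. Stack: [-21, 0, 3]
BINARY_OP | → 0 | 3 = 3. Stack: [-21, 3]
BINARY_OP & → -21 & 3 = 3. Stack: [3]
STORE_FAST s → s=3. Stack: []
LOAD_FAST_LOAD_FAST u,k → push -11,56. Stack: [-11, 56]
BINARY_OP - → -11 - 56 = -67. Stack: [-67]
STORE_FAST p → p=-67. Stack: []
LOAD_FAST p → push -67. Stack: [-67]
RETURN_VALUE → return -67.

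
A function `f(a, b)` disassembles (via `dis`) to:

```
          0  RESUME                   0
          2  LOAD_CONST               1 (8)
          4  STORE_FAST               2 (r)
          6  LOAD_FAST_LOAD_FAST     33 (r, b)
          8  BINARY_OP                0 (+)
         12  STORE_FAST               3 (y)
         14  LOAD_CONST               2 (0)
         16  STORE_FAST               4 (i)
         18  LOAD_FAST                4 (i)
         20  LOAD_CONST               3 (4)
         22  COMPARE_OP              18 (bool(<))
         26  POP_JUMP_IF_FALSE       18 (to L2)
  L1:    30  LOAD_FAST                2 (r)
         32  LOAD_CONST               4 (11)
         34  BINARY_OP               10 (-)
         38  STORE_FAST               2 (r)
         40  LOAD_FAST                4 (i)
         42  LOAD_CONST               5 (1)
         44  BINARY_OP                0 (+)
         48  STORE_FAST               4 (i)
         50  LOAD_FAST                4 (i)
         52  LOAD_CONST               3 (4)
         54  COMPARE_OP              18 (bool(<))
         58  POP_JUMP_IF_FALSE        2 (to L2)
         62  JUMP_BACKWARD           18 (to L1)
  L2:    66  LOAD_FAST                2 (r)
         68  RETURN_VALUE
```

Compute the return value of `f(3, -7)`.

-36

LOAD_CONST → push 8. Stack: [8]
STORE_FAST r → r=8. Stack: []
LOAD_FAST_LOAD_FAST r,b → push 8,-7. Stack: [8, -7]
BINARY_OP + → 8 + -7 = 1. Stack: [1]
STORE_FAST y → y=1. Stack: []
LOAD_CONST → push 0. Stack: [0]
STORE_FAST i → i=0. Stack: []
LOAD_FAST i → push 0. Stack: [0]
LOAD_CONST → push 4. Stack: [0, 4]
COMPARE_OP bool(<) → 0 vs 4 = True. Stack: [True]
POP_JUMP_IF_FALSE → pop True; no jump. Stack: []
LOAD_FAST r → push 8. Stack: [8]
LOAD_CONST → push 11. Stack: [8, 11]
BINARY_OP - → 8 - 11 = -3. Stack: [-3]
STORE_FAST r → r=-3. Stack: []
LOAD_FAST i → push 0. Stack: [0]
LOAD_CONST → push 1. Stack: [0, 1]
BINARY_OP + → 0 + 1 = 1. Stack: [1]
STORE_FAST i → i=1. Stack: []
LOAD_FAST i → push 1. Stack: [1]
LOAD_CONST → push 4. Stack: [1, 4]
COMPARE_OP bool(<) → 1 vs 4 = True. Stack: [True]
POP_JUMP_IF_FALSE → pop True; no jump. Stack: []
LOAD_FAST r → push -3. Stack: [-3]
LOAD_CONST → push 11. Stack: [-3, 11]
BINARY_OP - → -3 - 11 = -14. Stack: [-14]
STORE_FAST r → r=-14. Stack: []
LOAD_FAST i → push 1. Stack: [1]
LOAD_CONST → push 1. Stack: [1, 1]
BINARY_OP + → 1 + 1 = 2. Stack: [2]
STORE_FAST i → i=2. Stack: []
LOAD_FAST i → push 2. Stack: [2]
LOAD_CONST → push 4. Stack: [2, 4]
COMPARE_OP bool(<) → 2 vs 4 = True. Stack: [True]
POP_JUMP_IF_FALSE → pop True; no jump. Stack: []
LOAD_FAST r → push -14. Stack: [-14]
LOAD_CONST → push 11. Stack: [-14, 11]
BINARY_OP - → -14 - 11 = -25. Stack: [-25]
STORE_FAST r → r=-25. Stack: []
LOAD_FAST i → push 2. Stack: [2]
LOAD_CONST → push 1. Stack: [2, 1]
BINARY_OP + → 2 + 1 = 3. Stack: [3]
STORE_FAST i → i=3. Stack: []
LOAD_FAST i → push 3. Stack: [3]
LOAD_CONST → push 4. Stack: [3, 4]
COMPARE_OP bool(<) → 3 vs 4 = True. Stack: [True]
POP_JUMP_IF_FALSE → pop True; no jump. Stack: []
LOAD_FAST r → push -25. Stack: [-25]
LOAD_CONST → push 11. Stack: [-25, 11]
BINARY_OP - → -25 - 11 = -36. Stack: [-36]
STORE_FAST r → r=-36. Stack: []
LOAD_FAST i → push 3. Stack: [3]
LOAD_CONST → push 1. Stack: [3, 1]
BINARY_OP + → 3 + 1 = 4. Stack: [4]
STORE_FAST i → i=4. Stack: []
LOAD_FAST i → push 4. Stack: [4]
LOAD_CONST → push 4. Stack: [4, 4]
COMPARE_OP bool(<) → 4 vs 4 = False. Stack: [False]
POP_JUMP_IF_FALSE → pop False; jump. Stack: []
LOAD_FAST r → push -36. Stack: [-36]
RETURN_VALUE → return -36.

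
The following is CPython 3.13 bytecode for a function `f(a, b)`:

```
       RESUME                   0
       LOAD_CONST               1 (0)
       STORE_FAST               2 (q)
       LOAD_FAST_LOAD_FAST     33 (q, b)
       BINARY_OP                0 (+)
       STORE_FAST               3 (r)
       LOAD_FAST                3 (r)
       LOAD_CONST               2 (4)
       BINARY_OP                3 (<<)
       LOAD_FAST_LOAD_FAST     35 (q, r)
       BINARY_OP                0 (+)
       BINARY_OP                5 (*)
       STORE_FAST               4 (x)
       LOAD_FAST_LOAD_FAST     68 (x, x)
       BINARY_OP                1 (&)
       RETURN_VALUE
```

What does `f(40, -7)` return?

LOAD_CONST → push 0. Stack: [0]
STORE_FAST q → q=0. Stack: []
LOAD_FAST_LOAD_FAST q,b → push 0,-7. Stack: [0, -7]
BINARY_OP + → 0 + -7 = -7. Stack: [-7]
STORE_FAST r → r=-7. Stack: []
LOAD_FAST r → push -7. Stack: [-7]
LOAD_CONST → push 4. Stack: [-7, 4]
BINARY_OP << → -7 << 4 = -112. Stack: [-112]
LOAD_FAST_LOAD_FAST q,r → push 0,-7. Stack: [-112, 0, -7]
BINARY_OP + → 0 + -7 = -7. Stack: [-112, -7]
BINARY_OP * → -112 * -7 = 784. Stack: [784]
STORE_FAST x → x=784. Stack: []
LOAD_FAST_LOAD_FAST x,x → push 784,784. Stack: [784, 784]
BINARY_OP & → 784 & 784 = 784. Stack: [784]
RETURN_VALUE → return 784.

784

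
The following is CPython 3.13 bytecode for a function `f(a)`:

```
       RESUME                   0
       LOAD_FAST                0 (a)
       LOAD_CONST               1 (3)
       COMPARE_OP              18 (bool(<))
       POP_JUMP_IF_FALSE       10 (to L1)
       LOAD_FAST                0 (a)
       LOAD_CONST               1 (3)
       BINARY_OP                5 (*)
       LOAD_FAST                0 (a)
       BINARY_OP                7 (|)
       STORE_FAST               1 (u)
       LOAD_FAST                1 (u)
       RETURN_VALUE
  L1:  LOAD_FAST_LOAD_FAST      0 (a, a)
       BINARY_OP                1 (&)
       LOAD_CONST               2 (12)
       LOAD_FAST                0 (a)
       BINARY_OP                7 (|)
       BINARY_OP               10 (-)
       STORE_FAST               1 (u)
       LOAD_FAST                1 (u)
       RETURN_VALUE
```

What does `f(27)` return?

-4

LOAD_FAST a → push 27. Stack: [27]
LOAD_CONST → push 3. Stack: [27, 3]
COMPARE_OP bool(<) → 27 vs 3 = False. Stack: [False]
POP_JUMP_IF_FALSE → pop False; jump. Stack: []
LOAD_FAST_LOAD_FAST a,a → push 27,27. Stack: [27, 27]
BINARY_OP & → 27 & 27 = 27. Stack: [27]
LOAD_CONST → push 12. Stack: [27, 12]
LOAD_FAST a → push 27. Stack: [27, 12, 27]
BINARY_OP | → 12 | 27 = 31. Stack: [27, 31]
BINARY_OP - → 27 - 31 = -4. Stack: [-4]
STORE_FAST u → u=-4. Stack: []
LOAD_FAST u → push -4. Stack: [-4]
RETURN_VALUE → return -4.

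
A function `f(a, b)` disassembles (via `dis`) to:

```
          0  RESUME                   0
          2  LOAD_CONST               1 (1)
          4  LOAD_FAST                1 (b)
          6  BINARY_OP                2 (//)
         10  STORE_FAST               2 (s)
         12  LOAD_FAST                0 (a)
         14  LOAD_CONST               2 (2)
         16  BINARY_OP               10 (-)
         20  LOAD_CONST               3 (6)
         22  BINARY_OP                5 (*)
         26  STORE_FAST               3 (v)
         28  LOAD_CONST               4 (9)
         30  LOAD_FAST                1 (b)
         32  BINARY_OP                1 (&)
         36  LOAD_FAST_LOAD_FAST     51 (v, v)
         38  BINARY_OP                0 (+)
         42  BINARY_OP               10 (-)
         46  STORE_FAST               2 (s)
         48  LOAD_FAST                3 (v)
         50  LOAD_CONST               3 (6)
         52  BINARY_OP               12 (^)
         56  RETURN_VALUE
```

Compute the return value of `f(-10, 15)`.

-66

LOAD_CONST → push 1. Stack: [1]
LOAD_FAST b → push 15. Stack: [1, 15]
BINARY_OP // → 1 // 15 = 0. Stack: [0]
STORE_FAST s → s=0. Stack: []
LOAD_FAST a → push -10. Stack: [-10]
LOAD_CONST → push 2. Stack: [-10, 2]
BINARY_OP - → -10 - 2 = -12. Stack: [-12]
LOAD_CONST → push 6. Stack: [-12, 6]
BINARY_OP * → -12 * 6 = -72. Stack: [-72]
STORE_FAST v → v=-72. Stack: []
LOAD_CONST → push 9. Stack: [9]
LOAD_FAST b → push 15. Stack: [9, 15]
BINARY_OP & → 9 & 15 = 9. Stack: [9]
LOAD_FAST_LOAD_FAST v,v → push -72,-72. Stack: [9, -72, -72]
BINARY_OP + → -72 + -72 = -144. Stack: [9, -144]
BINARY_OP - → 9 - -144 = 153. Stack: [153]
STORE_FAST s → s=153. Stack: []
LOAD_FAST v → push -72. Stack: [-72]
LOAD_CONST → push 6. Stack: [-72, 6]
BINARY_OP ^ → -72 ^ 6 = -66. Stack: [-66]
RETURN_VALUE → return -66.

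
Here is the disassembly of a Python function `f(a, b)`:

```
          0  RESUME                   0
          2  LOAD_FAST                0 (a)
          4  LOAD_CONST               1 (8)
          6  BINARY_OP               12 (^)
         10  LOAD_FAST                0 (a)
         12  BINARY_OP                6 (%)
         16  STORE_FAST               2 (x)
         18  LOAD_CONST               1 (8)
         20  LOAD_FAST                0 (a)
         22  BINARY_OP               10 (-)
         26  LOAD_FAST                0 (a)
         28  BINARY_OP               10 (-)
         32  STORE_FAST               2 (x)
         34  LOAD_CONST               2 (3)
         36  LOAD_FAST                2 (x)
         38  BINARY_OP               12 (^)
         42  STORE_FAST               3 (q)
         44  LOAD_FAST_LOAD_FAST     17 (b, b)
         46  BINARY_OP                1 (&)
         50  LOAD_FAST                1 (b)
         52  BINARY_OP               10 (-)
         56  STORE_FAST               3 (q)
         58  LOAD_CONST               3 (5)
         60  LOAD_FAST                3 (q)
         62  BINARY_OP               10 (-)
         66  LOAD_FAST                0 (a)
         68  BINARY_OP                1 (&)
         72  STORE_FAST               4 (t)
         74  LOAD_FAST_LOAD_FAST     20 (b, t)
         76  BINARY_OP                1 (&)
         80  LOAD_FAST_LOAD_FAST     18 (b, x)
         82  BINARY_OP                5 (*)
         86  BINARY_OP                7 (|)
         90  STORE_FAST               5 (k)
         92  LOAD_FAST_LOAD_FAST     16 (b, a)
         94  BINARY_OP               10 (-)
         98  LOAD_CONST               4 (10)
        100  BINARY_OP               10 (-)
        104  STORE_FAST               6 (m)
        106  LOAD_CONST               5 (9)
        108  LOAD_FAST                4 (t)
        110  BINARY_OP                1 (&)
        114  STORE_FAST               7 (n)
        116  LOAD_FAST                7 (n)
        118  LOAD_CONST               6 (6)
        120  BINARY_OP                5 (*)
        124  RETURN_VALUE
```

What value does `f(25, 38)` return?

LOAD_FAST a → push 25. Stack: [25]
LOAD_CONST → push 8. Stack: [25, 8]
BINARY_OP ^ → 25 ^ 8 = 17. Stack: [17]
LOAD_FAST a → push 25. Stack: [17, 25]
BINARY_OP % → 17 % 25 = 17. Stack: [17]
STORE_FAST x → x=17. Stack: []
LOAD_CONST → push 8. Stack: [8]
LOAD_FAST a → push 25. Stack: [8, 25]
BINARY_OP - → 8 - 25 = -17. Stack: [-17]
LOAD_FAST a → push 25. Stack: [-17, 25]
BINARY_OP - → -17 - 25 = -42. Stack: [-42]
STORE_FAST x → x=-42. Stack: []
LOAD_CONST → push 3. Stack: [3]
LOAD_FAST x → push -42. Stack: [3, -42]
BINARY_OP ^ → 3 ^ -42 = -43. Stack: [-43]
STORE_FAST q → q=-43. Stack: []
LOAD_FAST_LOAD_FAST b,b → push 38,38. Stack: [38, 38]
BINARY_OP & → 38 & 38 = 38. Stack: [38]
LOAD_FAST b → push 38. Stack: [38, 38]
BINARY_OP - → 38 - 38 = 0. Stack: [0]
STORE_FAST q → q=0. Stack: []
LOAD_CONST → push 5. Stack: [5]
LOAD_FAST q → push 0. Stack: [5, 0]
BINARY_OP - → 5 - 0 = 5. Stack: [5]
LOAD_FAST a → push 25. Stack: [5, 25]
BINARY_OP & → 5 & 25 = 1. Stack: [1]
STORE_FAST t → t=1. Stack: []
LOAD_FAST_LOAD_FAST b,t → push 38,1. Stack: [38, 1]
BINARY_OP & → 38 & 1 = 0. Stack: [0]
LOAD_FAST_LOAD_FAST b,x → push 38,-42. Stack: [0, 38, -42]
BINARY_OP * → 38 * -42 = -1596. Stack: [0, -1596]
BINARY_OP | → 0 | -1596 = -1596. Stack: [-1596]
STORE_FAST k → k=-1596. Stack: []
LOAD_FAST_LOAD_FAST b,a → push 38,25. Stack: [38, 25]
BINARY_OP - → 38 - 25 = 13. Stack: [13]
LOAD_CONST → push 10. Stack: [13, 10]
BINARY_OP - → 13 - 10 = 3. Stack: [3]
STORE_FAST m → m=3. Stack: []
LOAD_CONST → push 9. Stack: [9]
LOAD_FAST t → push 1. Stack: [9, 1]
BINARY_OP & → 9 & 1 = 1. Stack: [1]
STORE_FAST n → n=1. Stack: []
LOAD_FAST n → push 1. Stack: [1]
LOAD_CONST → push 6. Stack: [1, 6]
BINARY_OP * → 1 * 6 = 6. Stack: [6]
RETURN_VALUE → return 6.

6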